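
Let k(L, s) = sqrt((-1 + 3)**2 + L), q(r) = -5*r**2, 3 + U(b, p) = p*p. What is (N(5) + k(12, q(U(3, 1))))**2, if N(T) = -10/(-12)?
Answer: 841/36 ≈ 23.361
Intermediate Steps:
U(b, p) = -3 + p**2 (U(b, p) = -3 + p*p = -3 + p**2)
N(T) = 5/6 (N(T) = -10*(-1/12) = 5/6)
k(L, s) = sqrt(4 + L) (k(L, s) = sqrt(2**2 + L) = sqrt(4 + L))
(N(5) + k(12, q(U(3, 1))))**2 = (5/6 + sqrt(4 + 12))**2 = (5/6 + sqrt(16))**2 = (5/6 + 4)**2 = (29/6)**2 = 841/36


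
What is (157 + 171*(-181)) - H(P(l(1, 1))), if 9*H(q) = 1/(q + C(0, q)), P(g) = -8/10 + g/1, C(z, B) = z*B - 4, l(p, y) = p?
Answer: -5265769/171 ≈ -30794.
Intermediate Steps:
C(z, B) = -4 + B*z (C(z, B) = B*z - 4 = -4 + B*z)
P(g) = -⅘ + g (P(g) = -8*⅒ + g*1 = -⅘ + g)
H(q) = 1/(9*(-4 + q)) (H(q) = 1/(9*(q + (-4 + q*0))) = 1/(9*(q + (-4 + 0))) = 1/(9*(q - 4)) = 1/(9*(-4 + q)))
(157 + 171*(-181)) - H(P(l(1, 1))) = (157 + 171*(-181)) - 1/(9*(-4 + (-⅘ + 1))) = (157 - 30951) - 1/(9*(-4 + ⅕)) = -30794 - 1/(9*(-19/5)) = -30794 - (-5)/(9*19) = -30794 - 1*(-5/171) = -30794 + 5/171 = -5265769/171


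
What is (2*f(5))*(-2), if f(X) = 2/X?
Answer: -8/5 ≈ -1.6000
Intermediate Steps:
(2*f(5))*(-2) = (2*(2/5))*(-2) = (4/5)*(-2) = -8/5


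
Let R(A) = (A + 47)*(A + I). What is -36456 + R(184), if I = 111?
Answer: 31689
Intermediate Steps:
R(A) = (47 + A)*(111 + A) (R(A) = (A + 47)*(A + 111) = (47 + A)*(111 + A))
-36456 + R(184) = -36456 + (5217 + 184² + 158*184) = -36456 + (5217 + 33856 + 29072) = -36456 + 68145 = 31689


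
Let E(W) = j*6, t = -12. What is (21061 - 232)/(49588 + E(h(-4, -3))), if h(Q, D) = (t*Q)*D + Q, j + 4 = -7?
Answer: 20829/49522 ≈ 0.42060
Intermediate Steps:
j = -11 (j = -4 - 7 = -11)
h(Q, D) = Q - 12*D*Q (h(Q, D) = (-12*Q)*D + Q = -12*D*Q + Q = Q - 12*D*Q)
E(W) = -66 (E(W) = -11*6 = -66)
(21061 - 232)/(49588 + E(h(-4, -3))) = (21061 - 232)/(49588 - 66) = 20829/49522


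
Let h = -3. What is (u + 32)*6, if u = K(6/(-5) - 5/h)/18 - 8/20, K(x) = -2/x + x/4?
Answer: 47429/252 ≈ 188.21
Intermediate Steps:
K(x) = -2/x + x/4 (K(x) = -2/x + x*(1/4) = -2/x + x/4)
u = -955/1512 (u = (-2/(6/(-5) - 5/(-3)) + (6/(-5) - 5/(-3))/4)/18 - 8/20 = (-2/(6*(-1/5) - 5*(-1/3)) + (6*(-1/5) - 5*(-1/3))/4)*(1/18) - 8*1/20 = (-2/(-6/5 + 5/3) + (-6/5 + 5/3)/4)*(1/18) - 2/5 = (-2/7/15 + (1/4)*(7/15))*(1/18) - 2/5 = (-2*15/7 + 7/60)*(1/18) - 2/5 = (-30/7 + 7/60)*(1/18) - 2/5 = -1751/420*1/18 - 2/5 = -1751/7560 - 2/5 = -955/1512 ≈ -0.63161)
(u + 32)*6 = (-955/1512 + 32)*6 = (47429/1512)*6 = 47429/252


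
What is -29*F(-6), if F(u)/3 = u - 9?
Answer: 1305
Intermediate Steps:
F(u) = -27 + 3*u (F(u) = 3*(u - 9) = 3*(-9 + u) = -27 + 3*u)
-29*F(-6) = -29*(-27 + 3*(-6)) = -29*(-27 - 18) = -29*(-45) = 1305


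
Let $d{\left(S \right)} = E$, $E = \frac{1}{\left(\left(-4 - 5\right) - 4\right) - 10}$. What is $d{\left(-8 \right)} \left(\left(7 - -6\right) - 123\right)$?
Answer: $\frac{110}{23} \approx 4.7826$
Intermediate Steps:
$E = - \frac{1}{23}$ ($E = \frac{1}{\left(-9 - 4\right) - 10} = \frac{1}{-13 - 10} = \frac{1}{-23} = - \frac{1}{23} \approx -0.043478$)
$d{\left(S \right)} = - \frac{1}{23}$
$d{\left(-8 \right)} \left(\left(7 - -6\right) - 123\right) = - \frac{\left(7 - -6\right) - 123}{23} = - \frac{\left(7 + 6\right) - 123}{23} = - \frac{13 - 123}{23} = \left(- \frac{1}{23}\right) \left(-110\right) = \frac{110}{23}$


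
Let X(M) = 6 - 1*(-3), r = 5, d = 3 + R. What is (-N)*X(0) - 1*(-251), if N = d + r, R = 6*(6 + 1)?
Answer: -199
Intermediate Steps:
R = 42 (R = 6*7 = 42)
d = 45 (d = 3 + 42 = 45)
X(M) = 9 (X(M) = 6 + 3 = 9)
N = 50 (N = 45 + 5 = 50)
(-N)*X(0) - 1*(-251) = -1*50*9 - 1*(-251) = -50*9 + 251 = -450 + 251 = -199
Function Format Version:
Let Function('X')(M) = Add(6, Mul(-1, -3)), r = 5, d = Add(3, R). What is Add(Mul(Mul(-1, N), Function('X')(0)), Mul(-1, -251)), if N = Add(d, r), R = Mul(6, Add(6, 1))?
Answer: -199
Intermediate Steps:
R = 42 (R = Mul(6, 7) = 42)
d = 45 (d = Add(3, 42) = 45)
Function('X')(M) = 9 (Function('X')(M) = Add(6, 3) = 9)
N = 50 (N = Add(45, 5) = 50)
Add(Mul(Mul(-1, N), Function('X')(0)), Mul(-1, -251)) = Add(Mul(Mul(-1, 50), 9), Mul(-1, -251)) = Add(Mul(-50, 9), 251) = Add(-450, 251) = -199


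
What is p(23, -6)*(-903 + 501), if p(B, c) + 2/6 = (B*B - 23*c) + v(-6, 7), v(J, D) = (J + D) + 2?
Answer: -269206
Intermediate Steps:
v(J, D) = 2 + D + J (v(J, D) = (D + J) + 2 = 2 + D + J)
p(B, c) = 8/3 + B**2 - 23*c (p(B, c) = -1/3 + ((B*B - 23*c) + (2 + 7 - 6)) = -1/3 + ((B**2 - 23*c) + 3) = -1/3 + (3 + B**2 - 23*c) = 8/3 + B**2 - 23*c)
p(23, -6)*(-903 + 501) = (8/3 + 23**2 - 23*(-6))*(-903 + 501) = (8/3 + 529 + 138)*(-402) = (2009/3)*(-402) = -269206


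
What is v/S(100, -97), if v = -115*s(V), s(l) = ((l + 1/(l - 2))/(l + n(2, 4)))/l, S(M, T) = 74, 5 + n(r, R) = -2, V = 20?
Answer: -8303/69264 ≈ -0.11987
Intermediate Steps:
n(r, R) = -7 (n(r, R) = -5 - 2 = -7)
s(l) = (l + 1/(-2 + l))/(l*(-7 + l)) (s(l) = ((l + 1/(l - 2))/(l - 7))/l = ((l + 1/(-2 + l))/(-7 + l))/l = (l + 1/(-2 + l))/(l*(-7 + l)))
v = -8303/936 (v = -115*(1 + 20² - 2*20)/(20*(14 + 20² - 9*20)) = -23*(1 + 400 - 40)/(4*(14 + 400 - 180)) = -23*361/(4*234) = -115*361/4680 = -8303/936 ≈ -8.8707)
v/S(100, -97) = -8303/936/74 = -8303/936*1/74 = -8303/69264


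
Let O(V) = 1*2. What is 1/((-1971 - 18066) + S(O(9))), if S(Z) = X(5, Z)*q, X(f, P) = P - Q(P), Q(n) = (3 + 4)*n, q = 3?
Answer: -1/20073 ≈ -4.9818e-5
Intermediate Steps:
Q(n) = 7*n
X(f, P) = -6*P (X(f, P) = P - 7*P = -6*P)
O(V) = 2
S(Z) = -18*Z (S(Z) = -6*Z*3 = -18*Z)
1/((-1971 - 18066) + S(O(9))) = 1/((-1971 - 18066) - 18*2) = 1/(-20037 - 36) = 1/(-20073) = -1/20073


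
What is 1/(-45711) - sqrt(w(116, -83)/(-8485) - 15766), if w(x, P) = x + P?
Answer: -1/45711 - I*sqrt(1135076997355)/8485 ≈ -2.1877e-5 - 125.56*I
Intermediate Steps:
w(x, P) = P + x
1/(-45711) - sqrt(w(116, -83)/(-8485) - 15766) = 1/(-45711) - sqrt((-83 + 116)/(-8485) - 15766) = -1/45711 - sqrt(33*(-1/8485) - 15766) = -1/45711 - sqrt(-33/8485 - 15766) = -1/45711 - sqrt(-133774543/8485) = -1/45711 - I*sqrt(1135076997355)/8485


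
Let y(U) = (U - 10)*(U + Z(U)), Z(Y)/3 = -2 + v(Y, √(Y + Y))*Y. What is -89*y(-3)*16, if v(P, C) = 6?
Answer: -1166256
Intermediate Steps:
Z(Y) = -6 + 18*Y (Z(Y) = 3*(-2 + 6*Y) = -6 + 18*Y)
y(U) = (-10 + U)*(-6 + 19*U) (y(U) = (U - 10)*(U + (-6 + 18*U)) = (-10 + U)*(-6 + 19*U))
-89*y(-3)*16 = -89*(60 - 196*(-3) + 19*(-3)²)*16 = -89*(60 + 588 + 19*9)*16 = -89*(60 + 588 + 171)*16 = -89*819*16 = -72891*16 = -1166256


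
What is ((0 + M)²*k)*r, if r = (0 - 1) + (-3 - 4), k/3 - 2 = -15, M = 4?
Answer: 4992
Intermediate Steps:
k = -39 (k = 6 + 3*(-15) = 6 - 45 = -39)
r = -8 (r = -1 - 7 = -8)
((0 + M)²*k)*r = ((0 + 4)²*(-39))*(-8) = (4²*(-39))*(-8) = (16*(-39))*(-8) = -624*(-8) = 4992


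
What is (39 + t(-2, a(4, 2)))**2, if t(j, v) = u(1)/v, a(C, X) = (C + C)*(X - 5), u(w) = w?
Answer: 874225/576 ≈ 1517.8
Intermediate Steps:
a(C, X) = 2*C*(-5 + X) (a(C, X) = (2*C)*(-5 + X) = 2*C*(-5 + X))
t(j, v) = 1/v
(39 + t(-2, a(4, 2)))**2 = (39 + 1/(2*4*(-5 + 2)))**2 = (39 + 1/(2*4*(-3)))**2 = (39 + 1/(-24))**2 = (39 - 1/24)**2 = (935/24)**2 = 874225/576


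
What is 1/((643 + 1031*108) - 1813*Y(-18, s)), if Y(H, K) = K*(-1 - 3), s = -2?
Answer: 1/97487 ≈ 1.0258e-5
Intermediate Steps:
Y(H, K) = -4*K (Y(H, K) = K*(-4) = -4*K)
1/((643 + 1031*108) - 1813*Y(-18, s)) = 1/((643 + 1031*108) - (-7252)*(-2)) = 1/((643 + 111348) - 1813*8) = 1/(111991 - 14504) = 1/97487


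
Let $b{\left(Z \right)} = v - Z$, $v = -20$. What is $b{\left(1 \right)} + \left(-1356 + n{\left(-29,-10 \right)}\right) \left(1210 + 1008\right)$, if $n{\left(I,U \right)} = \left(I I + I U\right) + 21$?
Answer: $-452493$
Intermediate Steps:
$n{\left(I,U \right)} = 21 + I^{2} + I U$ ($n{\left(I,U \right)} = \left(I^{2} + I U\right) + 21 = 21 + I^{2} + I U$)
$b{\left(Z \right)} = -20 - Z$
$b{\left(1 \right)} + \left(-1356 + n{\left(-29,-10 \right)}\right) \left(1210 + 1008\right) = \left(-20 - 1\right) + \left(-1356 + \left(21 + \left(-29\right)^{2} - -290\right)\right) \left(1210 + 1008\right) = \left(-20 - 1\right) + \left(-1356 + \left(21 + 841 + 290\right)\right) 2218 = -21 + \left(-1356 + 1152\right) 2218 = -21 - 452472 = -452493$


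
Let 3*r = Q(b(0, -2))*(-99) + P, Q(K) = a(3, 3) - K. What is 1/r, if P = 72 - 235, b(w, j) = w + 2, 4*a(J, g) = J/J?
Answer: 12/41 ≈ 0.29268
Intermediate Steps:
a(J, g) = 1/4 (a(J, g) = (J/J)/4 = (1/4)*1 = 1/4)
b(w, j) = 2 + w
P = -163
Q(K) = 1/4 - K
r = 41/12 (r = ((1/4 - (2 + 0))*(-99) - 163)/3 = ((1/4 - 1*2)*(-99) - 163)/3 = ((1/4 - 2)*(-99) - 163)/3 = (-7/4*(-99) - 163)/3 = (693/4 - 163)/3 = (1/3)*(41/4) = 41/12 ≈ 3.4167)
1/r = 1/(41/12) = 12/41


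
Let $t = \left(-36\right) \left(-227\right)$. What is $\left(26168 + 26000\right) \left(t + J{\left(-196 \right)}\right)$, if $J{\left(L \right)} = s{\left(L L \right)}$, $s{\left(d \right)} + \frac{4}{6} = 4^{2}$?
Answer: $\frac{1281350416}{3} \approx 4.2712 \cdot 10^{8}$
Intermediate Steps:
$t = 8172$
$s{\left(d \right)} = \frac{46}{3}$ ($s{\left(d \right)} = - \frac{2}{3} + 4^{2} = - \frac{2}{3} + 16 = \frac{46}{3}$)
$J{\left(L \right)} = \frac{46}{3}$
$\left(26168 + 26000\right) \left(t + J{\left(-196 \right)}\right) = \left(26168 + 26000\right) \left(8172 + \frac{46}{3}\right) = 52168 \cdot \frac{24562}{3} = \frac{1281350416}{3}$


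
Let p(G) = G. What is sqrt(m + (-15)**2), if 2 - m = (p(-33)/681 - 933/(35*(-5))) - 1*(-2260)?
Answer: I*sqrt(128662586899)/7945 ≈ 45.147*I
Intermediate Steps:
m = -89908916/39725 (m = 2 - ((-33/681 - 933/(35*(-5))) - 1*(-2260)) = 2 - ((-33*1/681 - 933/(-175)) + 2260) = 2 - ((-11/227 - 933*(-1/175)) + 2260) = 2 - ((-11/227 + 933/175) + 2260) = 2 - (209866/39725 + 2260) = 2 - 1*89988366/39725 = 2 - 89988366/39725 = -89908916/39725 ≈ -2263.3)
sqrt(m + (-15)**2) = sqrt(-89908916/39725 + (-15)**2) = sqrt(-89908916/39725 + 225) = sqrt(-80970791/39725) = I*sqrt(128662586899)/7945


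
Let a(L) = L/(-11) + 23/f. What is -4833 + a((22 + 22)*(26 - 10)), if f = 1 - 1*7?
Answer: -29405/6 ≈ -4900.8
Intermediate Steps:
f = -6 (f = 1 - 7 = -6)
a(L) = -23/6 - L/11 (a(L) = L/(-11) + 23/(-6) = L*(-1/11) + 23*(-⅙) = -L/11 - 23/6 = -23/6 - L/11)
-4833 + a((22 + 22)*(26 - 10)) = -4833 + (-23/6 - (22 + 22)*(26 - 10)/11) = -4833 + (-23/6 - 4*16) = -4833 + (-23/6 - 1/11*704) = -4833 + (-23/6 - 64) = -4833 - 407/6 = -29405/6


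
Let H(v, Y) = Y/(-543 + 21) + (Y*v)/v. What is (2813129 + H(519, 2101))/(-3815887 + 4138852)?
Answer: 1469547959/168587730 ≈ 8.7168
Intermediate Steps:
H(v, Y) = 521*Y/522 (H(v, Y) = Y/(-522) + Y = Y*(-1/522) + Y = -Y/522 + Y = 521*Y/522)
(2813129 + H(519, 2101))/(-3815887 + 4138852) = (2813129 + (521/522)*2101)/(-3815887 + 4138852) = (2813129 + 1094621/522)/322965 = (1469547959/522)*(1/322965) = 1469547959/168587730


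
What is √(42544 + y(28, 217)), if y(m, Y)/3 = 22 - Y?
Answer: √41959 ≈ 204.84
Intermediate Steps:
y(m, Y) = 66 - 3*Y (y(m, Y) = 3*(22 - Y) = 66 - 3*Y)
√(42544 + y(28, 217)) = √(42544 + (66 - 3*217)) = √(42544 + (66 - 651)) = √(42544 - 585) = √41959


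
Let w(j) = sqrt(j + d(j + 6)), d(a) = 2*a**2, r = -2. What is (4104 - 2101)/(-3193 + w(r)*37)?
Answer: -6395579/10154179 - 74111*sqrt(30)/10154179 ≈ -0.66982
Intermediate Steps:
w(j) = sqrt(j + 2*(6 + j)**2) (w(j) = sqrt(j + 2*(j + 6)**2) = sqrt(j + 2*(6 + j)**2))
(4104 - 2101)/(-3193 + w(r)*37) = (4104 - 2101)/(-3193 + sqrt(-2 + 2*(6 - 2)**2)*37) = 2003/(-3193 + sqrt(-2 + 2*4**2)*37) = 2003/(-3193 + sqrt(-2 + 2*16)*37) = 2003/(-3193 + sqrt(-2 + 32)*37) = 2003/(-3193 + sqrt(30)*37) = 2003/(-3193 + 37*sqrt(30))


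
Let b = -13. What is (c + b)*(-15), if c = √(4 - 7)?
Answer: 195 - 15*I*√3 ≈ 195.0 - 25.981*I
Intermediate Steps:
c = I*√3 (c = √(-3) = I*√3 ≈ 1.732*I)
(c + b)*(-15) = (I*√3 - 13)*(-15) = (-13 + I*√3)*(-15) = 195 - 15*I*√3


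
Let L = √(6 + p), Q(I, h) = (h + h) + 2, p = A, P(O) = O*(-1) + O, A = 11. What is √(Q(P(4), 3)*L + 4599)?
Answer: √(4599 + 8*√17) ≈ 68.059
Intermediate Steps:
P(O) = 0 (P(O) = -O + O = 0)
p = 11
Q(I, h) = 2 + 2*h (Q(I, h) = 2*h + 2 = 2 + 2*h)
L = √17 (L = √(6 + 11) = √17 ≈ 4.1231)
√(Q(P(4), 3)*L + 4599) = √((2 + 2*3)*√17 + 4599) = √((2 + 6)*√17 + 4599) = √(8*√17 + 4599) = √(4599 + 8*√17)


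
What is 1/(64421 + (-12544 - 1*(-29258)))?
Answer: 1/81135 ≈ 1.2325e-5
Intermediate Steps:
1/(64421 + (-12544 - 1*(-29258))) = 1/(64421 + (-12544 + 29258)) = 1/(64421 + 16714) = 1/81135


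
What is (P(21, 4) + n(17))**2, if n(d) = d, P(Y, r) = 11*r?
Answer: 3721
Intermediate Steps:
(P(21, 4) + n(17))**2 = (11*4 + 17)**2 = (44 + 17)**2 = 61**2 = 3721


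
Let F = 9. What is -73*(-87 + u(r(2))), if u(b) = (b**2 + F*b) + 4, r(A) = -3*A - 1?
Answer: 7081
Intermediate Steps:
r(A) = -1 - 3*A
u(b) = 4 + b**2 + 9*b (u(b) = (b**2 + 9*b) + 4 = 4 + b**2 + 9*b)
-73*(-87 + u(r(2))) = -73*(-87 + (4 + (-1 - 3*2)**2 + 9*(-1 - 3*2))) = -73*(-87 + (4 + (-1 - 6)**2 + 9*(-1 - 6))) = -73*(-87 + (4 + (-7)**2 + 9*(-7))) = -73*(-87 + (4 + 49 - 63)) = -73*(-87 - 10) = -73*(-97) = 7081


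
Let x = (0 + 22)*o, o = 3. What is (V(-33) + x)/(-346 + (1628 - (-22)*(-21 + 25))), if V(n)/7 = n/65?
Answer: 4059/89050 ≈ 0.045581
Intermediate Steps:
V(n) = 7*n/65 (V(n) = 7*(n/65) = 7*n/65)
x = 66 (x = (0 + 22)*3 = 22*3 = 66)
(V(-33) + x)/(-346 + (1628 - (-22)*(-21 + 25))) = ((7/65)*(-33) + 66)/(-346 + (1628 - (-22)*(-21 + 25))) = (-231/65 + 66)/(-346 + (1628 - (-22)*4)) = 4059/(65*(-346 + (1628 - 1*(-88)))) = 4059/(65*(-346 + (1628 + 88))) = 4059/(65*(-346 + 1716)) = (4059/65)/1370 = (4059/65)*(1/1370) = 4059/89050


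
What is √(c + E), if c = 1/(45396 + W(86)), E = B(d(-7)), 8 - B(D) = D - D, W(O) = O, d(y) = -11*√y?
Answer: 13*√97922746/45482 ≈ 2.8284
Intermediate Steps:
B(D) = 8 (B(D) = 8 - (D - D) = 8 - 1*0 = 8 + 0 = 8)
E = 8
c = 1/45482 (c = 1/(45396 + 86) = 1/45482 ≈ 2.1987e-5)
√(c + E) = √(1/45482 + 8) = √(363857/45482) = 13*√97922746/45482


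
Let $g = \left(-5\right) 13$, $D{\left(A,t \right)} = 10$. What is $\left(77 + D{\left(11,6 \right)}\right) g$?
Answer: $-5655$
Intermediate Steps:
$g = -65$
$\left(77 + D{\left(11,6 \right)}\right) g = \left(77 + 10\right) \left(-65\right) = 87 \left(-65\right) = -5655$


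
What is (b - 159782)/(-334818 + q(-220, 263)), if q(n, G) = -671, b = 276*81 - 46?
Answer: 137472/335489 ≈ 0.40977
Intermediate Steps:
b = 22310 (b = 22356 - 46 = 22310)
(b - 159782)/(-334818 + q(-220, 263)) = (22310 - 159782)/(-334818 - 671) = -137472/(-335489) = -137472*(-1/335489) = 137472/335489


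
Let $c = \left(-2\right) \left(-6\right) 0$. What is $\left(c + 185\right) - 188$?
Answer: $-3$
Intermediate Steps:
$c = 0$ ($c = 12 \cdot 0 = 0$)
$\left(c + 185\right) - 188 = \left(0 + 185\right) - 188 = 185 - 188 = -3$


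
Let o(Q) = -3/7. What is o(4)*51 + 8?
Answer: -97/7 ≈ -13.857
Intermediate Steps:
o(Q) = -3/7 (o(Q) = -3*1/7 = -3/7)
o(4)*51 + 8 = -3/7*51 + 8 = -153/7 + 8 = -97/7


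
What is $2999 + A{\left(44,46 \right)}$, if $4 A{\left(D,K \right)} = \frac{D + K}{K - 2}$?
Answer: $\frac{263957}{88} \approx 2999.5$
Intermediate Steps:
$A{\left(D,K \right)} = \frac{D + K}{4 \left(-2 + K\right)}$ ($A{\left(D,K \right)} = \frac{\left(D + K\right) \frac{1}{K - 2}}{4} = \frac{\left(D + K\right) \frac{1}{-2 + K}}{4} = \frac{\frac{1}{-2 + K} \left(D + K\right)}{4} = \frac{D + K}{4 \left(-2 + K\right)}$)
$2999 + A{\left(44,46 \right)} = 2999 + \frac{44 + 46}{4 \left(-2 + 46\right)} = 2999 + \frac{1}{4} \cdot \frac{1}{44} \cdot 90 = 2999 + \frac{45}{88} = \frac{263957}{88}$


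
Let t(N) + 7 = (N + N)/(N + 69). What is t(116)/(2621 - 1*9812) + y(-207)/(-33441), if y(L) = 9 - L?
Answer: -83934859/14829244245 ≈ -0.0056601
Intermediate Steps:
t(N) = -7 + 2*N/(69 + N) (t(N) = -7 + (N + N)/(N + 69) = -7 + (2*N)/(69 + N) = -7 + 2*N/(69 + N))
t(116)/(2621 - 1*9812) + y(-207)/(-33441) = ((-483 - 5*116)/(69 + 116))/(2621 - 1*9812) + (9 - 1*(-207))/(-33441) = ((-483 - 580)/185)/(2621 - 9812) + (9 + 207)*(-1/33441) = ((1/185)*(-1063))/(-7191) + 216*(-1/33441) = -1063/185*(-1/7191) - 72/11147 = 1063/1330335 - 72/11147 = -83934859/14829244245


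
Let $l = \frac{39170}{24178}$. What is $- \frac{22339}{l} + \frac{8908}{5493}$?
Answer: $- \frac{1483244084123}{107580405} \approx -13787.0$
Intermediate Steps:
$l = \frac{19585}{12089}$ ($l = 39170 \cdot \frac{1}{24178} = \frac{19585}{12089} \approx 1.6201$)
$- \frac{22339}{l} + \frac{8908}{5493} = - \frac{22339}{\frac{19585}{12089}} + \frac{8908}{5493} = \left(-22339\right) \frac{12089}{19585} + 8908 \cdot \frac{1}{5493} = - \frac{270056171}{19585} + \frac{8908}{5493} = - \frac{1483244084123}{107580405}$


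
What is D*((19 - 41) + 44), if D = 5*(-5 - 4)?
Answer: -990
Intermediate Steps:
D = -45 (D = 5*(-9) = -45)
D*((19 - 41) + 44) = -45*((19 - 41) + 44) = -45*(-22 + 44) = -45*22 = -990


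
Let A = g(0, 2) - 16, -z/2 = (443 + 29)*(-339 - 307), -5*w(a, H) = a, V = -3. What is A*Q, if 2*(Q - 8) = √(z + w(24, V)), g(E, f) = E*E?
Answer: -128 - 16*√3811370/5 ≈ -6375.3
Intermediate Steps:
w(a, H) = -a/5
z = 609824 (z = -2*(443 + 29)*(-339 - 307) = -944*(-646) = -2*(-304912) = 609824)
g(E, f) = E²
A = -16 (A = 0² - 16 = 0 - 16 = -16)
Q = 8 + √3811370/5 (Q = 8 + √(609824 - ⅕*24)/2 = 8 + √(609824 - 24/5)/2 = 8 + √(3049096/5)/2 = 8 + (2*√3811370/5)/2 = 8 + √3811370/5 ≈ 398.45)
A*Q = -16*(8 + √3811370/5) = -128 - 16*√3811370/5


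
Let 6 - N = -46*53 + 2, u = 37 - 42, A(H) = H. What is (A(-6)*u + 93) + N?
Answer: 2565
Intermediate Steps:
u = -5
N = 2442 (N = 6 - (-46*53 + 2) = 6 - (-2438 + 2) = 6 - 1*(-2436) = 6 + 2436 = 2442)
(A(-6)*u + 93) + N = (-6*(-5) + 93) + 2442 = (30 + 93) + 2442 = 123 + 2442 = 2565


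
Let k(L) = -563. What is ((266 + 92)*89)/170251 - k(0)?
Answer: 95883175/170251 ≈ 563.19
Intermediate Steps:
((266 + 92)*89)/170251 - k(0) = ((266 + 92)*89)/170251 - 1*(-563) = (358*89)*(1/170251) + 563 = 31862*(1/170251) + 563 = 31862/170251 + 563 = 95883175/170251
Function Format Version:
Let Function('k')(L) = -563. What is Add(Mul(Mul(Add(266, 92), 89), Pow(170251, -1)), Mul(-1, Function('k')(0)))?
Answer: Rational(95883175, 170251) ≈ 563.19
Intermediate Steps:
Add(Mul(Mul(Add(266, 92), 89), Pow(170251, -1)), Mul(-1, Function('k')(0))) = Add(Mul(Mul(Add(266, 92), 89), Pow(170251, -1)), Mul(-1, -563)) = Add(Mul(Mul(358, 89), Rational(1, 170251)), 563) = Add(Mul(31862, Rational(1, 170251)), 563) = Add(Rational(31862, 170251), 563) = Rational(95883175, 170251)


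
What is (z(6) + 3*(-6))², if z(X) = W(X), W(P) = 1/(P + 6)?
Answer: 46225/144 ≈ 321.01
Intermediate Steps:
W(P) = 1/(6 + P)
z(X) = 1/(6 + X)
(z(6) + 3*(-6))² = (1/(6 + 6) + 3*(-6))² = (1/12 - 18)² = (-215/12)² = 46225/144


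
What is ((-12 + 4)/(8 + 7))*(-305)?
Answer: 488/3 ≈ 162.67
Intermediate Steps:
((-12 + 4)/(8 + 7))*(-305) = -8/15*(-305) = 488/3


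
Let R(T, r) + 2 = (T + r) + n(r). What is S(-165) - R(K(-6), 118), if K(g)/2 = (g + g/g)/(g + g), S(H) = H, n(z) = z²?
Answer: -85235/6 ≈ -14206.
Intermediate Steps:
K(g) = (1 + g)/g (K(g) = 2*((g + g/g)/(g + g)) = 2*((g + 1)/((2*g))) = 2*((1 + g)*(1/(2*g))) = 2*((1 + g)/(2*g)) = (1 + g)/g)
R(T, r) = -2 + T + r + r² (R(T, r) = -2 + ((T + r) + r²) = -2 + (T + r + r²) = -2 + T + r + r²)
S(-165) - R(K(-6), 118) = -165 - (-2 + (1 - 6)/(-6) + 118 + 118²) = -165 - (-2 - ⅙*(-5) + 118 + 13924) = -165 - (-2 + ⅚ + 118 + 13924) = -165 - 1*84245/6 = -165 - 84245/6 = -85235/6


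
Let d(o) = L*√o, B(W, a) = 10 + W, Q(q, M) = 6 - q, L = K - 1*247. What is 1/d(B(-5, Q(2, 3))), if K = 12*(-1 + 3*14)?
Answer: √5/1225 ≈ 0.0018254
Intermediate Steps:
K = 492 (K = 12*(-1 + 42) = 12*41 = 492)
L = 245 (L = 492 - 1*247 = 492 - 247 = 245)
d(o) = 245*√o
1/d(B(-5, Q(2, 3))) = 1/(245*√(10 - 5)) = 1/(245*√5) = √5/1225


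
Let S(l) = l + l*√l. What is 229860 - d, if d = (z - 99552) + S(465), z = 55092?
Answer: 273855 - 465*√465 ≈ 2.6383e+5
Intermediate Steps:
S(l) = l + l^(3/2)
d = -43995 + 465*√465 (d = (55092 - 99552) + (465 + 465^(3/2)) = -44460 + (465 + 465*√465) = -43995 + 465*√465 ≈ -33968.)
229860 - d = 229860 - (-43995 + 465*√465) = 229860 + (43995 - 465*√465) = 273855 - 465*√465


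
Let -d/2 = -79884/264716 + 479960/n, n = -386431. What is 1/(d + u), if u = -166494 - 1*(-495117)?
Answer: 25573617149/8404157749728509 ≈ 3.0430e-6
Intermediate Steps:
u = 328623 (u = -166494 + 495117 = 328623)
d = 78961372682/25573617149 (d = -2*(-79884/264716 + 479960/(-386431)) = -2*(-79884*1/264716 + 479960*(-1/386431)) = -2*(-19971/66179 - 479960/386431) = -2*(-39480686341/25573617149) = 78961372682/25573617149 ≈ 3.0876)
1/(d + u) = 1/(78961372682/25573617149 + 328623) = 1/(8404157749728509/25573617149) = 25573617149/8404157749728509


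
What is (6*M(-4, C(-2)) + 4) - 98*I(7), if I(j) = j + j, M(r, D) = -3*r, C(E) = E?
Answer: -1296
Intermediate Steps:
I(j) = 2*j
(6*M(-4, C(-2)) + 4) - 98*I(7) = (6*(-3*(-4)) + 4) - 196*7 = (6*12 + 4) - 98*14 = (72 + 4) - 1372 = 76 - 1372 = -1296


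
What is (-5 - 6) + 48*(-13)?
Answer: -635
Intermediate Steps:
(-5 - 6) + 48*(-13) = -11 - 624 = -635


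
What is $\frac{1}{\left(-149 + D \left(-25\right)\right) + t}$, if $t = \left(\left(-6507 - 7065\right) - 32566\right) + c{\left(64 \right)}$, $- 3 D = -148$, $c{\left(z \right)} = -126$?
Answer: $- \frac{3}{142939} \approx -2.0988 \cdot 10^{-5}$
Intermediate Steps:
$D = \frac{148}{3}$ ($D = \left(- \frac{1}{3}\right) \left(-148\right) = \frac{148}{3} \approx 49.333$)
$t = -46264$ ($t = \left(\left(-6507 - 7065\right) - 32566\right) - 126 = \left(-13572 - 32566\right) - 126 = -46138 - 126 = -46264$)
$\frac{1}{\left(-149 + D \left(-25\right)\right) + t} = \frac{1}{\left(-149 + \frac{148}{3} \left(-25\right)\right) - 46264} = \frac{1}{\left(-149 - \frac{3700}{3}\right) - 46264} = \frac{1}{- \frac{4147}{3} - 46264} = \frac{1}{- \frac{142939}{3}} = - \frac{3}{142939}$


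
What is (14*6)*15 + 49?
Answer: 1309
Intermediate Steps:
(14*6)*15 + 49 = 84*15 + 49 = 1260 + 49 = 1309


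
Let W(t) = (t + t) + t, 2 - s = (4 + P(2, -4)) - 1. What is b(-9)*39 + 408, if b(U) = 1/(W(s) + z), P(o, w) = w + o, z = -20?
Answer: 6897/17 ≈ 405.71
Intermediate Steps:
P(o, w) = o + w
s = 1 (s = 2 - ((4 + (2 - 4)) - 1) = 2 - ((4 - 2) - 1) = 2 - (2 - 1) = 2 - 1*1 = 2 - 1 = 1)
W(t) = 3*t (W(t) = 2*t + t = 3*t)
b(U) = -1/17 (b(U) = 1/(3*1 - 20) = 1/(3 - 20) = 1/(-17) = -1/17)
b(-9)*39 + 408 = -1/17*39 + 408 = -39/17 + 408 = 6897/17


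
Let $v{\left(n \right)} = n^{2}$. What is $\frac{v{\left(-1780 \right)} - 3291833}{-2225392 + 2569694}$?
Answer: $- \frac{123433}{344302} \approx -0.3585$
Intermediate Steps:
$\frac{v{\left(-1780 \right)} - 3291833}{-2225392 + 2569694} = \frac{\left(-1780\right)^{2} - 3291833}{-2225392 + 2569694} = \frac{3168400 - 3291833}{344302} = \left(-123433\right) \frac{1}{344302} = - \frac{123433}{344302}$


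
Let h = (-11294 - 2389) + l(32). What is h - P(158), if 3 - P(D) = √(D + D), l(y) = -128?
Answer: -13814 + 2*√79 ≈ -13796.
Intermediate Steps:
P(D) = 3 - √2*√D (P(D) = 3 - √(D + D) = 3 - √(2*D) = 3 - √2*√D)
h = -13811 (h = (-11294 - 2389) - 128 = -13683 - 128 = -13811)
h - P(158) = -13811 - (3 - √2*√158) = -13811 - (3 - 2*√79) = -13811 + (-3 + 2*√79) = -13814 + 2*√79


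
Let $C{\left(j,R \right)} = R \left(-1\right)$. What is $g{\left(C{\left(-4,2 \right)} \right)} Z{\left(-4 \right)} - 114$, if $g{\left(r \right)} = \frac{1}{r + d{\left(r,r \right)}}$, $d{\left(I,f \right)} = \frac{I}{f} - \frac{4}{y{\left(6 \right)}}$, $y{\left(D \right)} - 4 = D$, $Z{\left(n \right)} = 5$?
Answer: $- \frac{823}{7} \approx -117.57$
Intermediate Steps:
$C{\left(j,R \right)} = - R$
$y{\left(D \right)} = 4 + D$
$d{\left(I,f \right)} = - \frac{2}{5} + \frac{I}{f}$ ($d{\left(I,f \right)} = \frac{I}{f} - \frac{4}{4 + 6} = \frac{I}{f} - \frac{4}{10} = \frac{I}{f} - \frac{2}{5} = - \frac{2}{5} + \frac{I}{f}$)
$g{\left(r \right)} = \frac{1}{\frac{3}{5} + r}$ ($g{\left(r \right)} = \frac{1}{r - \left(\frac{2}{5} - \frac{r}{r}\right)} = \frac{1}{r + \left(- \frac{2}{5} + 1\right)} = \frac{1}{r + \frac{3}{5}} = \frac{1}{\frac{3}{5} + r}$)
$g{\left(C{\left(-4,2 \right)} \right)} Z{\left(-4 \right)} - 114 = \frac{5}{3 + 5 \left(\left(-1\right) 2\right)} 5 - 114 = \frac{5}{3 + 5 \left(-2\right)} 5 - 114 = \frac{5}{3 - 10} \cdot 5 - 114 = \frac{5}{-7} \cdot 5 - 114 = 5 \left(- \frac{1}{7}\right) 5 - 114 = \left(- \frac{5}{7}\right) 5 - 114 = - \frac{25}{7} - 114 = - \frac{823}{7}$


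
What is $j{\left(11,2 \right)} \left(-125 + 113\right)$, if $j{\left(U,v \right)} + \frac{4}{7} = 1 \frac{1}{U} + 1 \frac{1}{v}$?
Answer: $- \frac{18}{77} \approx -0.23377$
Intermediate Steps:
$j{\left(U,v \right)} = - \frac{4}{7} + \frac{1}{U} + \frac{1}{v}$ ($j{\left(U,v \right)} = - \frac{4}{7} + \left(1 \frac{1}{U} + 1 \frac{1}{v}\right) = - \frac{4}{7} + \left(\frac{1}{U} + \frac{1}{v}\right) = - \frac{4}{7} + \frac{1}{U} + \frac{1}{v}$)
$j{\left(11,2 \right)} \left(-125 + 113\right) = \left(- \frac{4}{7} + \frac{1}{11} + \frac{1}{2}\right) \left(-125 + 113\right) = \left(- \frac{4}{7} + \frac{1}{11} + \frac{1}{2}\right) \left(-12\right) = \frac{3}{154} \left(-12\right) = - \frac{18}{77}$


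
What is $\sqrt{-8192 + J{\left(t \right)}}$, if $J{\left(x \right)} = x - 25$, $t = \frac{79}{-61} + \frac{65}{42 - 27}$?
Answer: $\frac{i \sqrt{275077365}}{183} \approx 90.631 i$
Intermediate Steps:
$t = \frac{556}{183}$ ($t = 79 \left(- \frac{1}{61}\right) + \frac{65}{42 - 27} = - \frac{79}{61} + \frac{65}{15} = - \frac{79}{61} + 65 \cdot \frac{1}{15} = - \frac{79}{61} + \frac{13}{3} = \frac{556}{183} \approx 3.0382$)
$J{\left(x \right)} = -25 + x$
$\sqrt{-8192 + J{\left(t \right)}} = \sqrt{-8192 + \left(-25 + \frac{556}{183}\right)} = \sqrt{-8192 - \frac{4019}{183}} = \sqrt{- \frac{1503155}{183}} = \frac{i \sqrt{275077365}}{183}$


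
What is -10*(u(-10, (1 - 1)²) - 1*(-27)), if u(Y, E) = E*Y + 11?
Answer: -380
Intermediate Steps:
u(Y, E) = 11 + E*Y
-10*(u(-10, (1 - 1)²) - 1*(-27)) = -10*((11 + (1 - 1)²*(-10)) - 1*(-27)) = -10*((11 + 0²*(-10)) + 27) = -10*((11 + 0*(-10)) + 27) = -10*((11 + 0) + 27) = -10*(11 + 27) = -10*38 = -380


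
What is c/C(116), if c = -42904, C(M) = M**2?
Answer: -5363/1682 ≈ -3.1885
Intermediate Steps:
c/C(116) = -42904/(116**2) = -42904/13456 = -42904*1/13456 = -5363/1682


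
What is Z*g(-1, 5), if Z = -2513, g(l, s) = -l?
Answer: -2513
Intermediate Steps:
Z*g(-1, 5) = -(-2513)*(-1) = -2513*1 = -2513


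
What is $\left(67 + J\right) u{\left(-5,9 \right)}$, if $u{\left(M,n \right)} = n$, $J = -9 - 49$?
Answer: $81$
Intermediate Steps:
$J = -58$ ($J = -9 - 49 = -58$)
$\left(67 + J\right) u{\left(-5,9 \right)} = \left(67 - 58\right) 9 = 9 \cdot 9 = 81$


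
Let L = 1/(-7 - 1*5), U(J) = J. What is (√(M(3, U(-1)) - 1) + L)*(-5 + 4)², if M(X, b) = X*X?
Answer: -1/12 + 2*√2 ≈ 2.7451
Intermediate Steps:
M(X, b) = X²
L = -1/12 (L = 1/(-7 - 5) = 1/(-12) = -1/12 ≈ -0.083333)
(√(M(3, U(-1)) - 1) + L)*(-5 + 4)² = (√(3² - 1) - 1/12)*(-5 + 4)² = (√(9 - 1) - 1/12)*(-1)² = (√8 - 1/12)*1 = (2*√2 - 1/12)*1 = (-1/12 + 2*√2)*1 = -1/12 + 2*√2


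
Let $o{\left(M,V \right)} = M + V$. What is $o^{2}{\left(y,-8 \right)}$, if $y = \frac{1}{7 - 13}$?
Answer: $\frac{2401}{36} \approx 66.694$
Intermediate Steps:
$y = - \frac{1}{6}$ ($y = \frac{1}{-6} = - \frac{1}{6} \approx -0.16667$)
$o^{2}{\left(y,-8 \right)} = \left(- \frac{1}{6} - 8\right)^{2} = \left(- \frac{49}{6}\right)^{2} = \frac{2401}{36}$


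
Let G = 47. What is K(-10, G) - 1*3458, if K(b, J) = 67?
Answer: -3391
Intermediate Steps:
K(-10, G) - 1*3458 = 67 - 1*3458 = 67 - 3458 = -3391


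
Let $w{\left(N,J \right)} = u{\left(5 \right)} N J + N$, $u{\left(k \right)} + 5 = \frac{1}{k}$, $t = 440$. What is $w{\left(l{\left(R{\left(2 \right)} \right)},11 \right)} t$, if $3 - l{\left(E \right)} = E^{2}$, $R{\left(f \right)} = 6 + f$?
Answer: $1390312$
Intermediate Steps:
$u{\left(k \right)} = -5 + \frac{1}{k}$
$l{\left(E \right)} = 3 - E^{2}$
$w{\left(N,J \right)} = N - \frac{24 J N}{5}$ ($w{\left(N,J \right)} = \left(-5 + \frac{1}{5}\right) N J + N = - \frac{24 N}{5} J + N = - \frac{24 J N}{5} + N = N - \frac{24 J N}{5}$)
$w{\left(l{\left(R{\left(2 \right)} \right)},11 \right)} t = \frac{\left(3 - \left(6 + 2\right)^{2}\right) \left(5 - 264\right)}{5} \cdot 440 = \frac{\left(3 - 8^{2}\right) \left(5 - 264\right)}{5} \cdot 440 = \frac{1}{5} \left(3 - 64\right) \left(-259\right) 440 = \frac{1}{5} \left(-61\right) \left(-259\right) 440 = \frac{15799}{5} \cdot 440 = 1390312$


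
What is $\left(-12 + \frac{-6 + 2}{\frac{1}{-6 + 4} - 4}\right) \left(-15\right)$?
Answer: $\frac{500}{3} \approx 166.67$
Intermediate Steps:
$\left(-12 + \frac{-6 + 2}{\frac{1}{-6 + 4} - 4}\right) \left(-15\right) = \left(-12 - \frac{4}{\frac{1}{-2} - 4}\right) \left(-15\right) = \left(-12 - \frac{4}{- \frac{1}{2} - 4}\right) \left(-15\right) = \left(-12 - \frac{4}{- \frac{9}{2}}\right) \left(-15\right) = \left(-12 - - \frac{8}{9}\right) \left(-15\right) = \left(-12 + \frac{8}{9}\right) \left(-15\right) = \left(- \frac{100}{9}\right) \left(-15\right) = \frac{500}{3}$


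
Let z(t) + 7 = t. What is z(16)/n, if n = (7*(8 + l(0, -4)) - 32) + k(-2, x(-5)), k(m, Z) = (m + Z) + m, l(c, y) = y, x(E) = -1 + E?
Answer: -9/14 ≈ -0.64286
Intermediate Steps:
z(t) = -7 + t
k(m, Z) = Z + 2*m (k(m, Z) = (Z + m) + m = Z + 2*m)
n = -14 (n = (7*(8 - 4) - 32) + ((-1 - 5) + 2*(-2)) = (7*4 - 32) + (-6 - 4) = (28 - 32) - 10 = -4 - 10 = -14)
z(16)/n = (-7 + 16)/(-14) = 9*(-1/14) = -9/14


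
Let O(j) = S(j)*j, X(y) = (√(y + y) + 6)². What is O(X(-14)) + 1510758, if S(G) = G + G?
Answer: 1502822 + 768*I*√7 ≈ 1.5028e+6 + 2031.9*I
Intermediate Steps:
X(y) = (6 + √2*√y)² (X(y) = (√(2*y) + 6)² = (√2*√y + 6)² = (6 + √2*√y)²)
S(G) = 2*G
O(j) = 2*j² (O(j) = (2*j)*j = 2*j²)
O(X(-14)) + 1510758 = 2*((6 + √2*√(-14))²)² + 1510758 = 2*((6 + √2*(I*√14))²)² + 1510758 = 2*((6 + 2*I*√7)²)² + 1510758 = 2*(6 + 2*I*√7)⁴ + 1510758 = 1510758 + 2*(6 + 2*I*√7)⁴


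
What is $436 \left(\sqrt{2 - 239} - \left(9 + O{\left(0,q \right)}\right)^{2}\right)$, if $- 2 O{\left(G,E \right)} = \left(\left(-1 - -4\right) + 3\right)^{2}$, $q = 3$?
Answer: $-35316 + 436 i \sqrt{237} \approx -35316.0 + 6712.1 i$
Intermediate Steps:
$O{\left(G,E \right)} = -18$ ($O{\left(G,E \right)} = - \frac{\left(\left(-1 - -4\right) + 3\right)^{2}}{2} = - \frac{\left(\left(-1 + 4\right) + 3\right)^{2}}{2} = - \frac{\left(3 + 3\right)^{2}}{2} = - \frac{6^{2}}{2} = \left(- \frac{1}{2}\right) 36 = -18$)
$436 \left(\sqrt{2 - 239} - \left(9 + O{\left(0,q \right)}\right)^{2}\right) = 436 \left(\sqrt{2 - 239} - \left(9 - 18\right)^{2}\right) = 436 \left(\sqrt{-237} - \left(-9\right)^{2}\right) = 436 \left(i \sqrt{237} - 81\right) = 436 \left(-81 + i \sqrt{237}\right) = -35316 + 436 i \sqrt{237}$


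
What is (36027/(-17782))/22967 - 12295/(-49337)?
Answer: 5019490626131/20149191034378 ≈ 0.24912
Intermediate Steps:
(36027/(-17782))/22967 - 12295/(-49337) = (36027*(-1/17782))*(1/22967) - 12295*(-1/49337) = -36027/17782*1/22967 + 12295/49337 = -36027/408399194 + 12295/49337 = 5019490626131/20149191034378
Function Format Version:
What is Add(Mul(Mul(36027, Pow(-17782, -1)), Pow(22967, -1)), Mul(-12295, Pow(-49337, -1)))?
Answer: Rational(5019490626131, 20149191034378) ≈ 0.24912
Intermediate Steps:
Add(Mul(Mul(36027, Pow(-17782, -1)), Pow(22967, -1)), Mul(-12295, Pow(-49337, -1))) = Add(Mul(Mul(36027, Rational(-1, 17782)), Rational(1, 22967)), Mul(-12295, Rational(-1, 49337))) = Add(Mul(Rational(-36027, 17782), Rational(1, 22967)), Rational(12295, 49337)) = Add(Rational(-36027, 408399194), Rational(12295, 49337)) = Rational(5019490626131, 20149191034378)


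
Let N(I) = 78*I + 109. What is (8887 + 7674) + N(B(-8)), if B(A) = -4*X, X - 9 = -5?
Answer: 15422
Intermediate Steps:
X = 4 (X = 9 - 5 = 4)
B(A) = -16 (B(A) = -4*4 = -16)
N(I) = 109 + 78*I
(8887 + 7674) + N(B(-8)) = (8887 + 7674) + (109 + 78*(-16)) = 16561 + (109 - 1248) = 16561 - 1139 = 15422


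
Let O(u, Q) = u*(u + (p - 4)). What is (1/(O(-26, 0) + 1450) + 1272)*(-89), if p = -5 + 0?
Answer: -267170969/2360 ≈ -1.1321e+5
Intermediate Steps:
p = -5
O(u, Q) = u*(-9 + u) (O(u, Q) = u*(u + (-5 - 4)) = u*(u - 9) = u*(-9 + u))
(1/(O(-26, 0) + 1450) + 1272)*(-89) = (1/(-26*(-9 - 26) + 1450) + 1272)*(-89) = (1/(-26*(-35) + 1450) + 1272)*(-89) = (1/(910 + 1450) + 1272)*(-89) = (1/2360 + 1272)*(-89) = (3001921/2360)*(-89) = -267170969/2360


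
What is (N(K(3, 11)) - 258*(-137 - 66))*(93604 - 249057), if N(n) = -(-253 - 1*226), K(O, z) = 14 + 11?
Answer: -8216157409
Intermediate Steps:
K(O, z) = 25
N(n) = 479 (N(n) = -(-253 - 226) = -1*(-479) = 479)
(N(K(3, 11)) - 258*(-137 - 66))*(93604 - 249057) = (479 - 258*(-137 - 66))*(93604 - 249057) = (479 - 258*(-203))*(-155453) = (479 + 52374)*(-155453) = 52853*(-155453) = -8216157409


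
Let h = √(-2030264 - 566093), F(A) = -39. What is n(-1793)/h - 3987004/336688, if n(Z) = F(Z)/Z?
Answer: -996751/84172 - 39*I*√2596357/4655268101 ≈ -11.842 - 1.3499e-5*I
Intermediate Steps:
h = I*√2596357 (h = √(-2596357) = I*√2596357 ≈ 1611.3*I)
n(Z) = -39/Z
n(-1793)/h - 3987004/336688 = (-39/(-1793))/((I*√2596357)) - 3987004/336688 = (-39*(-1/1793))*(-I*√2596357/2596357) - 3987004*1/336688 = 39*(-I*√2596357/2596357)/1793 - 996751/84172 = -39*I*√2596357/4655268101 - 996751/84172 = -996751/84172 - 39*I*√2596357/4655268101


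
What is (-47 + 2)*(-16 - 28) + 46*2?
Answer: 2072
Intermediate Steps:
(-47 + 2)*(-16 - 28) + 46*2 = -45*(-44) + 92 = 1980 + 92 = 2072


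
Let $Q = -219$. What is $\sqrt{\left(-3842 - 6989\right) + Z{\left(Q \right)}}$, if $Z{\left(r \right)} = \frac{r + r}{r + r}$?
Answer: $19 i \sqrt{30} \approx 104.07 i$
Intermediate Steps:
$Z{\left(r \right)} = 1$ ($Z{\left(r \right)} = \frac{2 r}{2 r} = 2 r \frac{1}{2 r} = 1$)
$\sqrt{\left(-3842 - 6989\right) + Z{\left(Q \right)}} = \sqrt{\left(-3842 - 6989\right) + 1} = \sqrt{-10831 + 1} = \sqrt{-10830} = 19 i \sqrt{30}$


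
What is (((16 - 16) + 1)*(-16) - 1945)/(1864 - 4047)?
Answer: 53/59 ≈ 0.89830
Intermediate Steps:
(((16 - 16) + 1)*(-16) - 1945)/(1864 - 4047) = ((0 + 1)*(-16) - 1945)/(-2183) = (1*(-16) - 1945)*(-1/2183) = (-16 - 1945)*(-1/2183) = -1961*(-1/2183) = 53/59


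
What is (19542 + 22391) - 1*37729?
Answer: 4204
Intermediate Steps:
(19542 + 22391) - 1*37729 = 41933 - 37729 = 4204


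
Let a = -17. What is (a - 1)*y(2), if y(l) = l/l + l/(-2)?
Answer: 0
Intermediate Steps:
y(l) = 1 - l/2 (y(l) = 1 + l*(-½) = 1 - l/2)
(a - 1)*y(2) = (-17 - 1)*(1 - ½*2) = -18*(1 - 1) = -18*0 = 0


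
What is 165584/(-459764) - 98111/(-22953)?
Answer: 10326814063/2638240773 ≈ 3.9143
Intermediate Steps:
165584/(-459764) - 98111/(-22953) = 165584*(-1/459764) - 98111*(-1/22953) = -41396/114941 + 98111/22953 = 10326814063/2638240773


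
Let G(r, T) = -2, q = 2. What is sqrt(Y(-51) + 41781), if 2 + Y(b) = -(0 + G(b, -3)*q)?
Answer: sqrt(41783) ≈ 204.41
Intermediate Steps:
Y(b) = 2 (Y(b) = -2 - (0 - 2*2) = -2 - (0 - 4) = -2 - 1*(-4) = -2 + 4 = 2)
sqrt(Y(-51) + 41781) = sqrt(2 + 41781) = sqrt(41783)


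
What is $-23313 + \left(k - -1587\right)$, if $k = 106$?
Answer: $-21620$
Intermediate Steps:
$-23313 + \left(k - -1587\right) = -23313 + \left(106 - -1587\right) = -23313 + \left(106 + 1587\right) = -23313 + 1693 = -21620$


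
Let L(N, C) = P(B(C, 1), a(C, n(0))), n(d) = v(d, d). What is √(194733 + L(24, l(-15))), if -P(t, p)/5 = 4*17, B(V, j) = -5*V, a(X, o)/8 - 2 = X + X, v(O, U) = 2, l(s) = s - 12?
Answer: √194393 ≈ 440.90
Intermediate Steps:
l(s) = -12 + s
n(d) = 2
a(X, o) = 16 + 16*X (a(X, o) = 16 + 8*(X + X) = 16 + 8*(2*X) = 16 + 16*X)
P(t, p) = -340 (P(t, p) = -20*17 = -5*68 = -340)
L(N, C) = -340
√(194733 + L(24, l(-15))) = √(194733 - 340) = √194393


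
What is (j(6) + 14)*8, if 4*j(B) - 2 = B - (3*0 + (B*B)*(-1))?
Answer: 200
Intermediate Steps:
j(B) = ½ + B/4 + B²/4 (j(B) = ½ + (B - (3*0 + (B*B)*(-1)))/4 = ½ + (B - (0 + B²*(-1)))/4 = ½ + (B - (0 - B²))/4 = ½ + (B - (-1)*B²)/4 = ½ + (B + B²)/4 = ½ + (B/4 + B²/4) = ½ + B/4 + B²/4)
(j(6) + 14)*8 = ((½ + (¼)*6 + (¼)*6²) + 14)*8 = ((½ + 3/2 + (¼)*36) + 14)*8 = ((½ + 3/2 + 9) + 14)*8 = (11 + 14)*8 = 25*8 = 200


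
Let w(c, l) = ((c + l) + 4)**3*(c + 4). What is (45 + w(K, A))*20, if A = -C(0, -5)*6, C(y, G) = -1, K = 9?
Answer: 1784240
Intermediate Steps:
A = 6 (A = -1*(-1)*6 = 1*6 = 6)
w(c, l) = (4 + c + l)**3*(4 + c)
(45 + w(K, A))*20 = (45 + (4 + 9 + 6)**3*(4 + 9))*20 = (45 + 19**3*13)*20 = (45 + 6859*13)*20 = (45 + 89167)*20 = 89212*20 = 1784240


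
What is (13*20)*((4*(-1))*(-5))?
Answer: 5200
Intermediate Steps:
(13*20)*((4*(-1))*(-5)) = 260*(-4*(-5)) = 260*20 = 5200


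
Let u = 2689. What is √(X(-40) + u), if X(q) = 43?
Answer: 2*√683 ≈ 52.269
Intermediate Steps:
√(X(-40) + u) = √(43 + 2689) = √2732 = 2*√683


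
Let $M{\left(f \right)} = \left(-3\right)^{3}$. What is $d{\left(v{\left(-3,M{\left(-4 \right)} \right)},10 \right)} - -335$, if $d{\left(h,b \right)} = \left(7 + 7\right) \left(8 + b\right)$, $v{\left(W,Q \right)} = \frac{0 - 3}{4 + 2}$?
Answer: $587$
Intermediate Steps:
$M{\left(f \right)} = -27$
$v{\left(W,Q \right)} = - \frac{1}{2}$ ($v{\left(W,Q \right)} = - \frac{3}{6} = \left(-3\right) \frac{1}{6} = - \frac{1}{2}$)
$d{\left(h,b \right)} = 112 + 14 b$ ($d{\left(h,b \right)} = 14 \left(8 + b\right) = 112 + 14 b$)
$d{\left(v{\left(-3,M{\left(-4 \right)} \right)},10 \right)} - -335 = \left(112 + 14 \cdot 10\right) - -335 = \left(112 + 140\right) + 335 = 252 + 335 = 587$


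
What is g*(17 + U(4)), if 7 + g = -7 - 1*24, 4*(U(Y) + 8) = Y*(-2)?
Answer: -266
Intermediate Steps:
U(Y) = -8 - Y/2 (U(Y) = -8 + (Y*(-2))/4 = -8 + (-2*Y)/4 = -8 - Y/2)
g = -38 (g = -7 + (-7 - 1*24) = -7 + (-7 - 24) = -7 - 31 = -38)
g*(17 + U(4)) = -38*(17 + (-8 - ½*4)) = -38*(17 + (-8 - 2)) = -38*(17 - 10) = -38*7 = -266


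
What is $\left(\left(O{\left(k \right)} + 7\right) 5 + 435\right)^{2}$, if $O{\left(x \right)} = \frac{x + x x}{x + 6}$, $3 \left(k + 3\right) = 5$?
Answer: $\frac{97614400}{441} \approx 2.2135 \cdot 10^{5}$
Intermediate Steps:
$k = - \frac{4}{3}$ ($k = -3 + \frac{1}{3} \cdot 5 = -3 + \frac{5}{3} = - \frac{4}{3} \approx -1.3333$)
$O{\left(x \right)} = \frac{x + x^{2}}{6 + x}$
$\left(\left(O{\left(k \right)} + 7\right) 5 + 435\right)^{2} = \left(\left(- \frac{4 \left(1 - \frac{4}{3}\right)}{3 \left(6 - \frac{4}{3}\right)} + 7\right) 5 + 435\right)^{2} = \left(\left(\left(- \frac{4}{3}\right) \frac{1}{\frac{14}{3}} \left(- \frac{1}{3}\right) + 7\right) 5 + 435\right)^{2} = \left(\left(\left(- \frac{4}{3}\right) \frac{3}{14} \left(- \frac{1}{3}\right) + 7\right) 5 + 435\right)^{2} = \left(\left(\frac{2}{21} + 7\right) 5 + 435\right)^{2} = \left(\frac{149}{21} \cdot 5 + 435\right)^{2} = \left(\frac{745}{21} + 435\right)^{2} = \left(\frac{9880}{21}\right)^{2} = \frac{97614400}{441}$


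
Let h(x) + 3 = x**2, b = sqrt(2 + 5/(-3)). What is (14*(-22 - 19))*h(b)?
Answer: 4592/3 ≈ 1530.7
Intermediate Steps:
b = sqrt(3)/3 (b = sqrt(2 + 5*(-1/3)) = sqrt(2 - 5/3) = sqrt(1/3) = sqrt(3)/3 ≈ 0.57735)
h(x) = -3 + x**2
(14*(-22 - 19))*h(b) = (14*(-22 - 19))*(-3 + (sqrt(3)/3)**2) = (14*(-41))*(-3 + 1/3) = -574*(-8/3) = 4592/3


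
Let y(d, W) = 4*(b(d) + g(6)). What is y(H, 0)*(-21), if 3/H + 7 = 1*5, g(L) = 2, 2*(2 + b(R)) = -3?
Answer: 126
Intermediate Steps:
b(R) = -7/2 (b(R) = -2 + (½)*(-3) = -2 - 3/2 = -7/2)
H = -3/2 (H = 3/(-7 + 1*5) = 3/(-7 + 5) = 3/(-2) = 3*(-½) = -3/2 ≈ -1.5000)
y(d, W) = -6 (y(d, W) = 4*(-7/2 + 2) = 4*(-3/2) = -6)
y(H, 0)*(-21) = -6*(-21) = 126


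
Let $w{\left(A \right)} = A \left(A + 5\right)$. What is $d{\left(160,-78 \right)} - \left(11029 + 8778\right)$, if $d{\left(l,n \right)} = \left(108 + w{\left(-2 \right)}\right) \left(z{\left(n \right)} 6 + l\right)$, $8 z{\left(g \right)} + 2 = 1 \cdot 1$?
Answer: $- \frac{7127}{2} \approx -3563.5$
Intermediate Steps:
$z{\left(g \right)} = - \frac{1}{8}$ ($z{\left(g \right)} = - \frac{1}{4} + \frac{1 \cdot 1}{8} = - \frac{1}{4} + \frac{1}{8} \cdot 1 = - \frac{1}{4} + \frac{1}{8} = - \frac{1}{8}$)
$w{\left(A \right)} = A \left(5 + A\right)$
$d{\left(l,n \right)} = - \frac{153}{2} + 102 l$ ($d{\left(l,n \right)} = \left(108 - 2 \left(5 - 2\right)\right) \left(\left(- \frac{1}{8}\right) 6 + l\right) = \left(108 - 6\right) \left(- \frac{3}{4} + l\right) = 102 \left(- \frac{3}{4} + l\right) = - \frac{153}{2} + 102 l$)
$d{\left(160,-78 \right)} - \left(11029 + 8778\right) = \left(- \frac{153}{2} + 102 \cdot 160\right) - \left(11029 + 8778\right) = \left(- \frac{153}{2} + 16320\right) - 19807 = \frac{32487}{2} - 19807 = - \frac{7127}{2}$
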